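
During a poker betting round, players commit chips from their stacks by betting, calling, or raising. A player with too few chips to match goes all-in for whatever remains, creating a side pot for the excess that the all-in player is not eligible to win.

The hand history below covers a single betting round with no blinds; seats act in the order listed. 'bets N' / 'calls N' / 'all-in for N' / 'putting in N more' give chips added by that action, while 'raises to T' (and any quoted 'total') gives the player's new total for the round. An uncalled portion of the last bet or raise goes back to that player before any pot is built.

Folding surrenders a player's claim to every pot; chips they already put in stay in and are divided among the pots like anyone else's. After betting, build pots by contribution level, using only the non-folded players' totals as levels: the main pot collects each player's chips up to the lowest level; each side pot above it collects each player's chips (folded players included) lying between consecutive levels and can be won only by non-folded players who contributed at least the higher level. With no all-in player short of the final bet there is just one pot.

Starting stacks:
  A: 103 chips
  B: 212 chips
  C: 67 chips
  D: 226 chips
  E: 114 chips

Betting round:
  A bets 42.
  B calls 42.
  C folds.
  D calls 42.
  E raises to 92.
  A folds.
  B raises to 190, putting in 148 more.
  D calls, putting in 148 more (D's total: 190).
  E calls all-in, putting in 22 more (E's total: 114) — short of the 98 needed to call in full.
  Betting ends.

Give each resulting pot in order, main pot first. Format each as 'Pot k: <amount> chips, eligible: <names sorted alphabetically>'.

Pot 1: 384 chips, eligible: B, D, E
Pot 2: 152 chips, eligible: B, D

Derivation:
Contributions: A=42, B=190, D=190, E=114
Folded: A, C
Pot levels (distinct totals of non-folded players): 114, 190
Layer 1-114: A 42 + B 114 + D 114 + E 114 = 384 chips; eligible B, D, E
Layer 115-190: 76 each from B, D = 76*2 = 152 chips; eligible B, D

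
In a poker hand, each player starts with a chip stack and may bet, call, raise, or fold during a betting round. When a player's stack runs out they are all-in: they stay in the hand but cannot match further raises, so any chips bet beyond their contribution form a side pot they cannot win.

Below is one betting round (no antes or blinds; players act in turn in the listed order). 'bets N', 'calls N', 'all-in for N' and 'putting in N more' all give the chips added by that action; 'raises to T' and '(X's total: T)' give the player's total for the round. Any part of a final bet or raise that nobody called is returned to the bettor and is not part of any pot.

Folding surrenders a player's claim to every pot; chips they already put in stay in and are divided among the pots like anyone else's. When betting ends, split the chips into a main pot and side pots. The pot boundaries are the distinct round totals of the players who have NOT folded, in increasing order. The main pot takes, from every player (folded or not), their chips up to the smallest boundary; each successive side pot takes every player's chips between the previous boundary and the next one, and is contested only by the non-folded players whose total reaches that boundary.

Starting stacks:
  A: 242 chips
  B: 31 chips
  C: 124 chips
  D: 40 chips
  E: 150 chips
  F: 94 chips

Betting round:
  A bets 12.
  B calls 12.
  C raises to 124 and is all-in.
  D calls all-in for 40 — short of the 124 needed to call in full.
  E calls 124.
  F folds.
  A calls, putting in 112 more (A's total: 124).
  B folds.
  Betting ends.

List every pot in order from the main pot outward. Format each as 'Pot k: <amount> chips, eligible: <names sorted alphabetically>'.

Pot 1: 172 chips, eligible: A, C, D, E
Pot 2: 252 chips, eligible: A, C, E

Derivation:
Contributions: A=124, B=12, C=124, D=40, E=124
Folded: B, F
Pot levels (distinct totals of non-folded players): 40, 124
Layer 1-40: A 40 + B 12 + C 40 + D 40 + E 40 = 172 chips; eligible A, C, D, E
Layer 41-124: 84 each from A, C, E = 84*3 = 252 chips; eligible A, C, E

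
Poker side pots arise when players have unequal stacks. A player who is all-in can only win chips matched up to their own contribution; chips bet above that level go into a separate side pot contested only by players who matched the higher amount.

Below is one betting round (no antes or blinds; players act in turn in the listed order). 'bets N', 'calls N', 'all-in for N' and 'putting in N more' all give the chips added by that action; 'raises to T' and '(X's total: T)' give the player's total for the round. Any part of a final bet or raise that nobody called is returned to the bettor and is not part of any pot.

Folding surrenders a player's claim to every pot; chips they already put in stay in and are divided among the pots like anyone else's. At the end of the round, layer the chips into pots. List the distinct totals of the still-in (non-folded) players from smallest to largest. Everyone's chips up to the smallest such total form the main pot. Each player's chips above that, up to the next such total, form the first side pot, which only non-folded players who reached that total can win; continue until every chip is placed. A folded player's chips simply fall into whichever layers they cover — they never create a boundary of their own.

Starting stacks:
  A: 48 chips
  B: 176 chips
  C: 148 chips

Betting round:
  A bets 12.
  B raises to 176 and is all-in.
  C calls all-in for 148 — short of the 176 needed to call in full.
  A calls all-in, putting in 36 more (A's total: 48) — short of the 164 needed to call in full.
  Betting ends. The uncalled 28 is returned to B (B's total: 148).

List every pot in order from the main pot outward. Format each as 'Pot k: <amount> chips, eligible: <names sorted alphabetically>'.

Pot 1: 144 chips, eligible: A, B, C
Pot 2: 200 chips, eligible: B, C

Derivation:
Contributions (after 28 returned to B): A=48, B=148, C=148
Pot levels (distinct totals of non-folded players): 48, 148
Layer 1-48: 48 each from A, B, C = 48*3 = 144 chips; eligible A, B, C
Layer 49-148: 100 each from B, C = 100*2 = 200 chips; eligible B, C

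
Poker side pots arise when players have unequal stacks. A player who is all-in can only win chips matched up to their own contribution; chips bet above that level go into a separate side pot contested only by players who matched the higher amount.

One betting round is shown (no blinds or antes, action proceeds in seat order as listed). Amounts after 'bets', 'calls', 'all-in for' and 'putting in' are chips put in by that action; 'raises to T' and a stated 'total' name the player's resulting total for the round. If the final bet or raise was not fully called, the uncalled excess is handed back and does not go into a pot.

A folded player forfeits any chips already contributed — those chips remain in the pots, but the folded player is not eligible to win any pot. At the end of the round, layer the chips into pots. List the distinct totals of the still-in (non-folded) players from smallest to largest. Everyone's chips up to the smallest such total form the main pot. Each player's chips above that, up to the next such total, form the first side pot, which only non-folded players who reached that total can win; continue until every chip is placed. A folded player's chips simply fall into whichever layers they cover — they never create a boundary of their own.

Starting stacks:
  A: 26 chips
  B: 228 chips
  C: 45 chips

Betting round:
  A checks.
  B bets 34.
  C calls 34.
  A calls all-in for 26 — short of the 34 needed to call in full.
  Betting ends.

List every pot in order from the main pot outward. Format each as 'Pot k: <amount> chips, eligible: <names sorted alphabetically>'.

Contributions: A=26, B=34, C=34
Pot levels (distinct totals of non-folded players): 26, 34
Layer 1-26: 26 each from A, B, C = 26*3 = 78 chips; eligible A, B, C
Layer 27-34: 8 each from B, C = 8*2 = 16 chips; eligible B, C

Pot 1: 78 chips, eligible: A, B, C
Pot 2: 16 chips, eligible: B, C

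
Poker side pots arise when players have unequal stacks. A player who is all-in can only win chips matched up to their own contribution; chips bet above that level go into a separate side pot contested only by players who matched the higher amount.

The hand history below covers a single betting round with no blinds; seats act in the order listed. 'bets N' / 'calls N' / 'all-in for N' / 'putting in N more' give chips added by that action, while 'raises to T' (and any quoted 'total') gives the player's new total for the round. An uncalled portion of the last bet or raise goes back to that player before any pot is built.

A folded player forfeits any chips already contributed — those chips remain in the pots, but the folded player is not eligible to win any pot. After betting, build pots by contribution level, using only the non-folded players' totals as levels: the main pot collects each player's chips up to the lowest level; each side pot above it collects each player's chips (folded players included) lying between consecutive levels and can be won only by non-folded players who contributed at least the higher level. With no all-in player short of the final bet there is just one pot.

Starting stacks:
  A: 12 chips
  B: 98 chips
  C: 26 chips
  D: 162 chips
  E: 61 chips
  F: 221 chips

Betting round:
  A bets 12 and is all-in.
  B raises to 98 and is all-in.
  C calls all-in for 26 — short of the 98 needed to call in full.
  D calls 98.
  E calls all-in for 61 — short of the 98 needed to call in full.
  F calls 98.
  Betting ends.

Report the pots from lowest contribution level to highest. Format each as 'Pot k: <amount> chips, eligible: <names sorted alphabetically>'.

Pot 1: 72 chips, eligible: A, B, C, D, E, F
Pot 2: 70 chips, eligible: B, C, D, E, F
Pot 3: 140 chips, eligible: B, D, E, F
Pot 4: 111 chips, eligible: B, D, F

Derivation:
Contributions: A=12, B=98, C=26, D=98, E=61, F=98
Pot levels (distinct totals of non-folded players): 12, 26, 61, 98
Layer 1-12: 12 each from A, B, C, D, E, F = 12*6 = 72 chips; eligible A, B, C, D, E, F
Layer 13-26: 14 each from B, C, D, E, F = 14*5 = 70 chips; eligible B, C, D, E, F
Layer 27-61: 35 each from B, D, E, F = 35*4 = 140 chips; eligible B, D, E, F
Layer 62-98: 37 each from B, D, F = 37*3 = 111 chips; eligible B, D, F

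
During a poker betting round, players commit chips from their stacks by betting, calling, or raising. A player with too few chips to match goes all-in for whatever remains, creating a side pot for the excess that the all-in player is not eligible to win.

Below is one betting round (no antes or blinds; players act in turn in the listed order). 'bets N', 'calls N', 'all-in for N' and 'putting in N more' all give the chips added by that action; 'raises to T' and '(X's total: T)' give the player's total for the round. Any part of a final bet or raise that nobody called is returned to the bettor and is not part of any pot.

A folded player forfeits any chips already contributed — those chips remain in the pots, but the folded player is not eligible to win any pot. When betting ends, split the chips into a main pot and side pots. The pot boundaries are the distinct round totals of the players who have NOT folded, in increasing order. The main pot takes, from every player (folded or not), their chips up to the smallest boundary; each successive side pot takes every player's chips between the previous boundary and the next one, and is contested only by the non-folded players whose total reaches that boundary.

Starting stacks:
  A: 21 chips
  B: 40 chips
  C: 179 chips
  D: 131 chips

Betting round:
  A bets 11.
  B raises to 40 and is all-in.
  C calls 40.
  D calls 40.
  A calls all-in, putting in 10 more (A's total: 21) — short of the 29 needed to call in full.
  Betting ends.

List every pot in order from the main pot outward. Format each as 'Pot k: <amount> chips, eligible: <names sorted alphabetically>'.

Pot 1: 84 chips, eligible: A, B, C, D
Pot 2: 57 chips, eligible: B, C, D

Derivation:
Contributions: A=21, B=40, C=40, D=40
Pot levels (distinct totals of non-folded players): 21, 40
Layer 1-21: 21 each from A, B, C, D = 21*4 = 84 chips; eligible A, B, C, D
Layer 22-40: 19 each from B, C, D = 19*3 = 57 chips; eligible B, C, D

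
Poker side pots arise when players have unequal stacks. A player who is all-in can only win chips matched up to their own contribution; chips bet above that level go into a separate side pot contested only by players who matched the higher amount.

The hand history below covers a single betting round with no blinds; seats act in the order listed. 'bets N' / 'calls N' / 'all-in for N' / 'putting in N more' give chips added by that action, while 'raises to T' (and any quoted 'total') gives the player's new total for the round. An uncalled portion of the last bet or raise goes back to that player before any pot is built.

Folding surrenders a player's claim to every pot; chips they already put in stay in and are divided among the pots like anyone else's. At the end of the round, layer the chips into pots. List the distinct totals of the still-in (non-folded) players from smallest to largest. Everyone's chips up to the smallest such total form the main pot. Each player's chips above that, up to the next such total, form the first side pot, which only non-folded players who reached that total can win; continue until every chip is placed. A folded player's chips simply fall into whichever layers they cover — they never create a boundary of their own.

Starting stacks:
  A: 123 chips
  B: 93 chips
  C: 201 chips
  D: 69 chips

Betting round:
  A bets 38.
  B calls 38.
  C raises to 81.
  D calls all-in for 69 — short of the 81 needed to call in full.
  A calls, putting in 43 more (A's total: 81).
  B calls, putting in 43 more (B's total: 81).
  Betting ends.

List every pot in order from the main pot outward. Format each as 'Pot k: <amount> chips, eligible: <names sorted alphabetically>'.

Contributions: A=81, B=81, C=81, D=69
Pot levels (distinct totals of non-folded players): 69, 81
Layer 1-69: 69 each from A, B, C, D = 69*4 = 276 chips; eligible A, B, C, D
Layer 70-81: 12 each from A, B, C = 12*3 = 36 chips; eligible A, B, C

Pot 1: 276 chips, eligible: A, B, C, D
Pot 2: 36 chips, eligible: A, B, C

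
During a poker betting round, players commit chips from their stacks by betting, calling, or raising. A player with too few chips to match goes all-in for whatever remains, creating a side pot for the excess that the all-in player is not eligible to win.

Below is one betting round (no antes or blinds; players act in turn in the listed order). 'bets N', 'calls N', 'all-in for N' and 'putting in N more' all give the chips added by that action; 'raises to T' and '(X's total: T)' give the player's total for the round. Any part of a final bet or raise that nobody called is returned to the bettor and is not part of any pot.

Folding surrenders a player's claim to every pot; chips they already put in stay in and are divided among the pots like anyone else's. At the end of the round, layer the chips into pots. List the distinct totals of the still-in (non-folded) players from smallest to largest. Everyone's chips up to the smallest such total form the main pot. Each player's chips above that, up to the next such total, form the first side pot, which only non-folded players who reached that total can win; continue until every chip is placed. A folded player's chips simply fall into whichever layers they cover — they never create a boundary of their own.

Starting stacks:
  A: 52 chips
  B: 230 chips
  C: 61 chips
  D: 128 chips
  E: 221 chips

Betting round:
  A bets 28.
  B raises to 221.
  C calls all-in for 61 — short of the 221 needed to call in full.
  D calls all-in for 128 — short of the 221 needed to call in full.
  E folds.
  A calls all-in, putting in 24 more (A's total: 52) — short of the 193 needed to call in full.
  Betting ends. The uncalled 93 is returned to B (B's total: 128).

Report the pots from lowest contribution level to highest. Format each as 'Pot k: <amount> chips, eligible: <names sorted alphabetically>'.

Contributions (after 93 returned to B): A=52, B=128, C=61, D=128
Folded: E
Pot levels (distinct totals of non-folded players): 52, 61, 128
Layer 1-52: 52 each from A, B, C, D = 52*4 = 208 chips; eligible A, B, C, D
Layer 53-61: 9 each from B, C, D = 9*3 = 27 chips; eligible B, C, D
Layer 62-128: 67 each from B, D = 67*2 = 134 chips; eligible B, D

Pot 1: 208 chips, eligible: A, B, C, D
Pot 2: 27 chips, eligible: B, C, D
Pot 3: 134 chips, eligible: B, D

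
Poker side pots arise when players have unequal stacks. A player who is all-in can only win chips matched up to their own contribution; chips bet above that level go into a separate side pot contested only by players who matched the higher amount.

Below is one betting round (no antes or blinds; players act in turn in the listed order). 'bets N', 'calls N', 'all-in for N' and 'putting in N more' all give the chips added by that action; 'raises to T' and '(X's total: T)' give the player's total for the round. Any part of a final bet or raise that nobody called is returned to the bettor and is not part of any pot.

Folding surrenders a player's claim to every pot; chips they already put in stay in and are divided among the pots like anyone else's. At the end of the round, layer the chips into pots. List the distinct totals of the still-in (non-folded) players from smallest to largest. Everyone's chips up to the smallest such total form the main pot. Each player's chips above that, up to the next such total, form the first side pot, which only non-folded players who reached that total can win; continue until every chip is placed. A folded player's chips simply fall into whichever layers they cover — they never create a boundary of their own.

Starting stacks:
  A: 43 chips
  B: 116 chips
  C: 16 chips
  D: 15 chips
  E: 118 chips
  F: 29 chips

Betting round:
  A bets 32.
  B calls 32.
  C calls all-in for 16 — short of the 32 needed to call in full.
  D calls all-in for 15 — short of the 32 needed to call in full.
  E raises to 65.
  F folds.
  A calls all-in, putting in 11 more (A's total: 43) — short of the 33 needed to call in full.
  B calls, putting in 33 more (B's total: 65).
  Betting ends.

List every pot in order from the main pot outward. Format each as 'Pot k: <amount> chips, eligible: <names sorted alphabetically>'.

Pot 1: 75 chips, eligible: A, B, C, D, E
Pot 2: 4 chips, eligible: A, B, C, E
Pot 3: 81 chips, eligible: A, B, E
Pot 4: 44 chips, eligible: B, E

Derivation:
Contributions: A=43, B=65, C=16, D=15, E=65
Folded: F
Pot levels (distinct totals of non-folded players): 15, 16, 43, 65
Layer 1-15: 15 each from A, B, C, D, E = 15*5 = 75 chips; eligible A, B, C, D, E
Layer 16-16: 1 each from A, B, C, E = 1*4 = 4 chips; eligible A, B, C, E
Layer 17-43: 27 each from A, B, E = 27*3 = 81 chips; eligible A, B, E
Layer 44-65: 22 each from B, E = 22*2 = 44 chips; eligible B, E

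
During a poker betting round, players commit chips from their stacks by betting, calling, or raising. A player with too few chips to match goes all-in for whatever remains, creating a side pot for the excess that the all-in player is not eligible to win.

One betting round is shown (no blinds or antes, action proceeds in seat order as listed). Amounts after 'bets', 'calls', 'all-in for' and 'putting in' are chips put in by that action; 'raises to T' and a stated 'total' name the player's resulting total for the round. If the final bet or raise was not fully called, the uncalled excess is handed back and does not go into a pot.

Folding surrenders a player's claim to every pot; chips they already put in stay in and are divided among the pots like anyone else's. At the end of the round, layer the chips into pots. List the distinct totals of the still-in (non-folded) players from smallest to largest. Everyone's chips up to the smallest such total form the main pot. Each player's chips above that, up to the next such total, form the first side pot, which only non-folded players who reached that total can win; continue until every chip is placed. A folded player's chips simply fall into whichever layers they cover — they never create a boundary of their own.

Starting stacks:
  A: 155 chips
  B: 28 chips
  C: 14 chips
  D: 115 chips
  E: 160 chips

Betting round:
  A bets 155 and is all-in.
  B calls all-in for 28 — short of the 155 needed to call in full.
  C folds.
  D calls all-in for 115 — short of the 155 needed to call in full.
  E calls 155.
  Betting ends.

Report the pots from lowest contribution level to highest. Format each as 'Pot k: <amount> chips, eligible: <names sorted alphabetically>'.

Pot 1: 112 chips, eligible: A, B, D, E
Pot 2: 261 chips, eligible: A, D, E
Pot 3: 80 chips, eligible: A, E

Derivation:
Contributions: A=155, B=28, D=115, E=155
Folded: C
Pot levels (distinct totals of non-folded players): 28, 115, 155
Layer 1-28: 28 each from A, B, D, E = 28*4 = 112 chips; eligible A, B, D, E
Layer 29-115: 87 each from A, D, E = 87*3 = 261 chips; eligible A, D, E
Layer 116-155: 40 each from A, E = 40*2 = 80 chips; eligible A, E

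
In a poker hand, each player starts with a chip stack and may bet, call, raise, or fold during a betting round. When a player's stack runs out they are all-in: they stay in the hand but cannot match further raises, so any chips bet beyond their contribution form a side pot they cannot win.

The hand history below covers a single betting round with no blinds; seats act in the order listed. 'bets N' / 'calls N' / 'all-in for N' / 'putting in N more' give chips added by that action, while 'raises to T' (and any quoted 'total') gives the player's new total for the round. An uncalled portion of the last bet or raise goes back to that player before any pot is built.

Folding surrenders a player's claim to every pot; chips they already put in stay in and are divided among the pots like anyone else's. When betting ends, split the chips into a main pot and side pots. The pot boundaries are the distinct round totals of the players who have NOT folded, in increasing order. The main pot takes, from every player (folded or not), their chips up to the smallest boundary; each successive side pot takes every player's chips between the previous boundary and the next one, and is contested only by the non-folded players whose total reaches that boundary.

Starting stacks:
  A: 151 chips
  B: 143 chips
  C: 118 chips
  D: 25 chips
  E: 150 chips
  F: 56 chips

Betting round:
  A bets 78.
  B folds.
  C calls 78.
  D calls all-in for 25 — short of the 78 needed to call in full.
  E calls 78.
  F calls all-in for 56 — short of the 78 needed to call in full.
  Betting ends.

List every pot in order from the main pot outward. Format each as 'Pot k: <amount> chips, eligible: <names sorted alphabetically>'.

Pot 1: 125 chips, eligible: A, C, D, E, F
Pot 2: 124 chips, eligible: A, C, E, F
Pot 3: 66 chips, eligible: A, C, E

Derivation:
Contributions: A=78, C=78, D=25, E=78, F=56
Folded: B
Pot levels (distinct totals of non-folded players): 25, 56, 78
Layer 1-25: 25 each from A, C, D, E, F = 25*5 = 125 chips; eligible A, C, D, E, F
Layer 26-56: 31 each from A, C, E, F = 31*4 = 124 chips; eligible A, C, E, F
Layer 57-78: 22 each from A, C, E = 22*3 = 66 chips; eligible A, C, E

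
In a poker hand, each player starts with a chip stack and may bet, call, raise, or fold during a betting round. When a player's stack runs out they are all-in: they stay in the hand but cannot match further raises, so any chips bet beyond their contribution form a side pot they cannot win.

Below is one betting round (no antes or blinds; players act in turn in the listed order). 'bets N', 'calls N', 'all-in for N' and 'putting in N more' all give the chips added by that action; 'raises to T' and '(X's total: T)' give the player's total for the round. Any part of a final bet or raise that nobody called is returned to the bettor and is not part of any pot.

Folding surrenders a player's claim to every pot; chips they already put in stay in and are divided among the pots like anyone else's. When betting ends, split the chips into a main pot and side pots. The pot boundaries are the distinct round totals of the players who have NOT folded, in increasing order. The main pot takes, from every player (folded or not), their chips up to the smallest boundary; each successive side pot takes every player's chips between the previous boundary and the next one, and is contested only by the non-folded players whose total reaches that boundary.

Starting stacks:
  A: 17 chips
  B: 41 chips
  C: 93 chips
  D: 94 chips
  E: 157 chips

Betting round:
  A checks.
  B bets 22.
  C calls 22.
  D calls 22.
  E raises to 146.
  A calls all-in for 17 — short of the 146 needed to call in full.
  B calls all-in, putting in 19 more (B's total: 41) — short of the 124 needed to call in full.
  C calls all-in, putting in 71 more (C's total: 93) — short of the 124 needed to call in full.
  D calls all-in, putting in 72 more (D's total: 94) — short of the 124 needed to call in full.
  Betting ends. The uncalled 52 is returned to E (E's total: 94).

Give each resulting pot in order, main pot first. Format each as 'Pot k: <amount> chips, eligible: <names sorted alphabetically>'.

Pot 1: 85 chips, eligible: A, B, C, D, E
Pot 2: 96 chips, eligible: B, C, D, E
Pot 3: 156 chips, eligible: C, D, E
Pot 4: 2 chips, eligible: D, E

Derivation:
Contributions (after 52 returned to E): A=17, B=41, C=93, D=94, E=94
Pot levels (distinct totals of non-folded players): 17, 41, 93, 94
Layer 1-17: 17 each from A, B, C, D, E = 17*5 = 85 chips; eligible A, B, C, D, E
Layer 18-41: 24 each from B, C, D, E = 24*4 = 96 chips; eligible B, C, D, E
Layer 42-93: 52 each from C, D, E = 52*3 = 156 chips; eligible C, D, E
Layer 94-94: 1 each from D, E = 1*2 = 2 chips; eligible D, E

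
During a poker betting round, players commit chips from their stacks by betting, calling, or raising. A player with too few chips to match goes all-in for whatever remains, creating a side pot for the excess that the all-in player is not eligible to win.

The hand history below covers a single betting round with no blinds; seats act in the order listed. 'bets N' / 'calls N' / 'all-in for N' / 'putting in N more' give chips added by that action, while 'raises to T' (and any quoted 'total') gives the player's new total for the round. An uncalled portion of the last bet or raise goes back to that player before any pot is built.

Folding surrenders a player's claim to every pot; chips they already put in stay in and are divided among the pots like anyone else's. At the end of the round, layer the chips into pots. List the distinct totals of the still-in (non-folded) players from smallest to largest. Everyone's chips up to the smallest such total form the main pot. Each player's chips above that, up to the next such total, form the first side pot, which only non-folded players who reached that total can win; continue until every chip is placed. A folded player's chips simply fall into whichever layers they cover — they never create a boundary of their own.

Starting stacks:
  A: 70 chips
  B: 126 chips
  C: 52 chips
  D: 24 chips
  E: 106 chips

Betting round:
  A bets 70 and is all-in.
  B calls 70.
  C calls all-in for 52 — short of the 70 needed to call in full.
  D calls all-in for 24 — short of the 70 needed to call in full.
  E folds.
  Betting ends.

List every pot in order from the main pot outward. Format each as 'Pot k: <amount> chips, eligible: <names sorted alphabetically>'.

Contributions: A=70, B=70, C=52, D=24
Folded: E
Pot levels (distinct totals of non-folded players): 24, 52, 70
Layer 1-24: 24 each from A, B, C, D = 24*4 = 96 chips; eligible A, B, C, D
Layer 25-52: 28 each from A, B, C = 28*3 = 84 chips; eligible A, B, C
Layer 53-70: 18 each from A, B = 18*2 = 36 chips; eligible A, B

Pot 1: 96 chips, eligible: A, B, C, D
Pot 2: 84 chips, eligible: A, B, C
Pot 3: 36 chips, eligible: A, B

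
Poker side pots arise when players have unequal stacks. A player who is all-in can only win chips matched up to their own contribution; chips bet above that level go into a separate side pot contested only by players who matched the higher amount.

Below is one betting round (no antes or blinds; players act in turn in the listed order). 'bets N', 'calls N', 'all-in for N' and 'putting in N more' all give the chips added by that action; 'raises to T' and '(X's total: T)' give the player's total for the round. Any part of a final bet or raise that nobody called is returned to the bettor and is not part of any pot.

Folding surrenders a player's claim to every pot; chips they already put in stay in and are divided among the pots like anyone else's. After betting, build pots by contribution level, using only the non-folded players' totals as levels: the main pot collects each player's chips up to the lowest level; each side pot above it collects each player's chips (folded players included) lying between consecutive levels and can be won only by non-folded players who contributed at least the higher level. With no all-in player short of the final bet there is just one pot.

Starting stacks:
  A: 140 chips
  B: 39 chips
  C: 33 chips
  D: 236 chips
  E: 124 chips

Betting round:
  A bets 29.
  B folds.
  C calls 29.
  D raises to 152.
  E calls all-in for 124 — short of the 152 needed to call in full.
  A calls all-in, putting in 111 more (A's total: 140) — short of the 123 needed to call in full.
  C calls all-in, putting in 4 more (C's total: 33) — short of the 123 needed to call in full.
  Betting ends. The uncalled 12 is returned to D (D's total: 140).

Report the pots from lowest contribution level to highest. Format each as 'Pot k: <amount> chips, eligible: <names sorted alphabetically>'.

Pot 1: 132 chips, eligible: A, C, D, E
Pot 2: 273 chips, eligible: A, D, E
Pot 3: 32 chips, eligible: A, D

Derivation:
Contributions (after 12 returned to D): A=140, C=33, D=140, E=124
Folded: B
Pot levels (distinct totals of non-folded players): 33, 124, 140
Layer 1-33: 33 each from A, C, D, E = 33*4 = 132 chips; eligible A, C, D, E
Layer 34-124: 91 each from A, D, E = 91*3 = 273 chips; eligible A, D, E
Layer 125-140: 16 each from A, D = 16*2 = 32 chips; eligible A, D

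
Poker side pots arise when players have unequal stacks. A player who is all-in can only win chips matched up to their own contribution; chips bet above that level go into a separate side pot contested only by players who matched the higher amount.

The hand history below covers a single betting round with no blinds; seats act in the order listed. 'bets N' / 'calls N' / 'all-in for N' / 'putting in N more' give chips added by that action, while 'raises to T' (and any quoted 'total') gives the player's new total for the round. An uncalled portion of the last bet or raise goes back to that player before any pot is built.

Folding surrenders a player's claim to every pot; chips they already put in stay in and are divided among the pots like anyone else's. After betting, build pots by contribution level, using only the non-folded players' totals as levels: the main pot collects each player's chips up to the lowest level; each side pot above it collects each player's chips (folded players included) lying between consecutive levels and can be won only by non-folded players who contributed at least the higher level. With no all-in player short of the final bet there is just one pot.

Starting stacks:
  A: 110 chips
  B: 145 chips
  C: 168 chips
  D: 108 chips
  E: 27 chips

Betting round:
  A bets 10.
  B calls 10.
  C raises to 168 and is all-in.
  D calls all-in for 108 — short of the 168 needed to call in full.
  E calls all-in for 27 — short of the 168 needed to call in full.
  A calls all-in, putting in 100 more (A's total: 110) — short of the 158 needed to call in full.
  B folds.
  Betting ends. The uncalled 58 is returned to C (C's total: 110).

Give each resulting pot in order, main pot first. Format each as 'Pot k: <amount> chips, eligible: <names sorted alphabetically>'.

Contributions (after 58 returned to C): A=110, B=10, C=110, D=108, E=27
Folded: B
Pot levels (distinct totals of non-folded players): 27, 108, 110
Layer 1-27: A 27 + B 10 + C 27 + D 27 + E 27 = 118 chips; eligible A, C, D, E
Layer 28-108: 81 each from A, C, D = 81*3 = 243 chips; eligible A, C, D
Layer 109-110: 2 each from A, C = 2*2 = 4 chips; eligible A, C

Pot 1: 118 chips, eligible: A, C, D, E
Pot 2: 243 chips, eligible: A, C, D
Pot 3: 4 chips, eligible: A, C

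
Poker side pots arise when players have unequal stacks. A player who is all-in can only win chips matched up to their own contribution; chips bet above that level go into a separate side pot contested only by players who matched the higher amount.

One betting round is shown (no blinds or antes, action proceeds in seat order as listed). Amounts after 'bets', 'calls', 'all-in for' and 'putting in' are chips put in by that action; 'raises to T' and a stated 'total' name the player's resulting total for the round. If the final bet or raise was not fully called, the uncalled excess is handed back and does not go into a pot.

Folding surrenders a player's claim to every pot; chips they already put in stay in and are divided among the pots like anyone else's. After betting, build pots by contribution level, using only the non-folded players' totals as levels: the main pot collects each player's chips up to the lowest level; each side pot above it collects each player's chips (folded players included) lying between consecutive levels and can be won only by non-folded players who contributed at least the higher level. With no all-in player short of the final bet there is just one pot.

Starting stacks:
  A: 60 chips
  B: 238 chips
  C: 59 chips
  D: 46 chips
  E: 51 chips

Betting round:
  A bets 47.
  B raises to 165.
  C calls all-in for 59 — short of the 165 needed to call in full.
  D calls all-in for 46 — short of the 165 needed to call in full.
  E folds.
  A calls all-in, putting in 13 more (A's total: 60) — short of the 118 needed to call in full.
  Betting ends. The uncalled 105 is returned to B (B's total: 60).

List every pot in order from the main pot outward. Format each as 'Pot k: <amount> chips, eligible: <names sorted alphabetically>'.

Pot 1: 184 chips, eligible: A, B, C, D
Pot 2: 39 chips, eligible: A, B, C
Pot 3: 2 chips, eligible: A, B

Derivation:
Contributions (after 105 returned to B): A=60, B=60, C=59, D=46
Folded: E
Pot levels (distinct totals of non-folded players): 46, 59, 60
Layer 1-46: 46 each from A, B, C, D = 46*4 = 184 chips; eligible A, B, C, D
Layer 47-59: 13 each from A, B, C = 13*3 = 39 chips; eligible A, B, C
Layer 60-60: 1 each from A, B = 1*2 = 2 chips; eligible A, B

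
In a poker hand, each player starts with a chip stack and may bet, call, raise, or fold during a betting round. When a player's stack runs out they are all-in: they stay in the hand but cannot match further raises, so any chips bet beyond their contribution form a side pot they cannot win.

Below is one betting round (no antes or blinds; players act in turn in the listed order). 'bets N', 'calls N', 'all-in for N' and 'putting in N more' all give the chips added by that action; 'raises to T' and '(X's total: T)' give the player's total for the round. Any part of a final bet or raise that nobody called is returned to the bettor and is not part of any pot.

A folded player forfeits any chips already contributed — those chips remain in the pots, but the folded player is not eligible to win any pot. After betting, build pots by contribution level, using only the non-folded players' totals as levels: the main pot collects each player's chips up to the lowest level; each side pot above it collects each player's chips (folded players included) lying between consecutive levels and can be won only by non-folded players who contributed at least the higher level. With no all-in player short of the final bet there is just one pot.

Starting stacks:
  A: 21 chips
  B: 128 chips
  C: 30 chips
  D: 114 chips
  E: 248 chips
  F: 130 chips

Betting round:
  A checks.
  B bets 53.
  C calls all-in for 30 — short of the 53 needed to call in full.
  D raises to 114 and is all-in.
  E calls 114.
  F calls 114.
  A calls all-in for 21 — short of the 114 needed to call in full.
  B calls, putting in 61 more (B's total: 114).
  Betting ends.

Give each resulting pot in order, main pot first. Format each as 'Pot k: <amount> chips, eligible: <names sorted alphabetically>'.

Contributions: A=21, B=114, C=30, D=114, E=114, F=114
Pot levels (distinct totals of non-folded players): 21, 30, 114
Layer 1-21: 21 each from A, B, C, D, E, F = 21*6 = 126 chips; eligible A, B, C, D, E, F
Layer 22-30: 9 each from B, C, D, E, F = 9*5 = 45 chips; eligible B, C, D, E, F
Layer 31-114: 84 each from B, D, E, F = 84*4 = 336 chips; eligible B, D, E, F

Pot 1: 126 chips, eligible: A, B, C, D, E, F
Pot 2: 45 chips, eligible: B, C, D, E, F
Pot 3: 336 chips, eligible: B, D, E, F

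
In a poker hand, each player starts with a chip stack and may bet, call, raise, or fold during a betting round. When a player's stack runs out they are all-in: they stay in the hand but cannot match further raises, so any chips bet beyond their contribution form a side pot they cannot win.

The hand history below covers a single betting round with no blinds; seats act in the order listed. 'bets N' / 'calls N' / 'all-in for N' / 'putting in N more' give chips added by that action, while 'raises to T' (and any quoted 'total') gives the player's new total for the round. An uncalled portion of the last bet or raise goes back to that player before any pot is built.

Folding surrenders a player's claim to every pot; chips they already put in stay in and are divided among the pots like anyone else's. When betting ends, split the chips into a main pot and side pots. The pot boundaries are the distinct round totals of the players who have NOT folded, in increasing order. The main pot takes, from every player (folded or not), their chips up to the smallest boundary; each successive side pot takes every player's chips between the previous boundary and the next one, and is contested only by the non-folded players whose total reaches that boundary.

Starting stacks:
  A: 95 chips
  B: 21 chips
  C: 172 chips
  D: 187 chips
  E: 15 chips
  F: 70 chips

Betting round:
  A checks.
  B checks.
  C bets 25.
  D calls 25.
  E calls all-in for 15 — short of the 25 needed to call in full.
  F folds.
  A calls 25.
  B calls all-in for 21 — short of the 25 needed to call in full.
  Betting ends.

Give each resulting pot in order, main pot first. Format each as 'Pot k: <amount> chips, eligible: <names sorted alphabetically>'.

Pot 1: 75 chips, eligible: A, B, C, D, E
Pot 2: 24 chips, eligible: A, B, C, D
Pot 3: 12 chips, eligible: A, C, D

Derivation:
Contributions: A=25, B=21, C=25, D=25, E=15
Folded: F
Pot levels (distinct totals of non-folded players): 15, 21, 25
Layer 1-15: 15 each from A, B, C, D, E = 15*5 = 75 chips; eligible A, B, C, D, E
Layer 16-21: 6 each from A, B, C, D = 6*4 = 24 chips; eligible A, B, C, D
Layer 22-25: 4 each from A, C, D = 4*3 = 12 chips; eligible A, C, D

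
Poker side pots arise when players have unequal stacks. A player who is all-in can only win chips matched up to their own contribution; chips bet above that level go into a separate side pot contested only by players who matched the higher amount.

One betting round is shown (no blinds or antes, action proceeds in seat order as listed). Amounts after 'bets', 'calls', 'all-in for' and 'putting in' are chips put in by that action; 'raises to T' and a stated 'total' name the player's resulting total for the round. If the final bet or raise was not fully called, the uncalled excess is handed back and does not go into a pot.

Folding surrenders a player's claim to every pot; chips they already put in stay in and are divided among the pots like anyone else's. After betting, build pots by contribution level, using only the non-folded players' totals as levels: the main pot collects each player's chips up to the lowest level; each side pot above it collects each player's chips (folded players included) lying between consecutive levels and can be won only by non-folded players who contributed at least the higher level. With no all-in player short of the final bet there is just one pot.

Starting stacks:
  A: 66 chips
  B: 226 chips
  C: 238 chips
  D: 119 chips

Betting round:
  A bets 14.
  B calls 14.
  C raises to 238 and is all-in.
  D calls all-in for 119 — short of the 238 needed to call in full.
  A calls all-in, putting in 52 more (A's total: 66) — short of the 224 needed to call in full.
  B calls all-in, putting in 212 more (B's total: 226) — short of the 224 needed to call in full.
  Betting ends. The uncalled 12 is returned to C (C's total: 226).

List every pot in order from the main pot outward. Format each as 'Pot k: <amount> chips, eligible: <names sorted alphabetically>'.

Pot 1: 264 chips, eligible: A, B, C, D
Pot 2: 159 chips, eligible: B, C, D
Pot 3: 214 chips, eligible: B, C

Derivation:
Contributions (after 12 returned to C): A=66, B=226, C=226, D=119
Pot levels (distinct totals of non-folded players): 66, 119, 226
Layer 1-66: 66 each from A, B, C, D = 66*4 = 264 chips; eligible A, B, C, D
Layer 67-119: 53 each from B, C, D = 53*3 = 159 chips; eligible B, C, D
Layer 120-226: 107 each from B, C = 107*2 = 214 chips; eligible B, C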